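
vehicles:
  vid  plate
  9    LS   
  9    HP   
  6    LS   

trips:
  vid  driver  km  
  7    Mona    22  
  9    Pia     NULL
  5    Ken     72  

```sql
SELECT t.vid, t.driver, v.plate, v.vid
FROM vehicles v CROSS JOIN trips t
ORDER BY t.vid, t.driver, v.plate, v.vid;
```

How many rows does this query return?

CROSS JOIN pairs every row of `vehicles` with every row of `trips`: 3 × 3 = 9 rows.

9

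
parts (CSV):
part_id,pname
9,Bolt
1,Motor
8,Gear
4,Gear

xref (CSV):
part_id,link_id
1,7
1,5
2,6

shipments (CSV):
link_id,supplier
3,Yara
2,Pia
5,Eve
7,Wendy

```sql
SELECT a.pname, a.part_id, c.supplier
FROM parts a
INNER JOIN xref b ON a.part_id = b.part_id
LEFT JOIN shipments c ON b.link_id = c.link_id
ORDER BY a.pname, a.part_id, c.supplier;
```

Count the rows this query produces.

Evaluate left to right. First `parts a INNER JOIN xref b` on part_id: 2 row(s).
Then LEFT JOIN `shipments c` on link_id: each of those 2 rows is kept; rows whose b.link_id has no match in c get NULL for c's columns.
Result: 2 row(s).

2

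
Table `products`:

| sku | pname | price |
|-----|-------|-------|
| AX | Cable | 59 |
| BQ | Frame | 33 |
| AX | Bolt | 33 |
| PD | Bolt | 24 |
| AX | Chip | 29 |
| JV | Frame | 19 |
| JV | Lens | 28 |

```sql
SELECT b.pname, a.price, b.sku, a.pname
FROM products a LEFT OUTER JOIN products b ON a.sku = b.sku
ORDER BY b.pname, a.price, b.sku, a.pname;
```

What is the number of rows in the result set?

LEFT JOIN keeps every row from `products a`; unmatched rows get NULL for `products b`'s columns.
Matching on a.sku = b.sku.
Matched pairs: 15; unmatched a rows kept: 0.
Total: 15 rows.

15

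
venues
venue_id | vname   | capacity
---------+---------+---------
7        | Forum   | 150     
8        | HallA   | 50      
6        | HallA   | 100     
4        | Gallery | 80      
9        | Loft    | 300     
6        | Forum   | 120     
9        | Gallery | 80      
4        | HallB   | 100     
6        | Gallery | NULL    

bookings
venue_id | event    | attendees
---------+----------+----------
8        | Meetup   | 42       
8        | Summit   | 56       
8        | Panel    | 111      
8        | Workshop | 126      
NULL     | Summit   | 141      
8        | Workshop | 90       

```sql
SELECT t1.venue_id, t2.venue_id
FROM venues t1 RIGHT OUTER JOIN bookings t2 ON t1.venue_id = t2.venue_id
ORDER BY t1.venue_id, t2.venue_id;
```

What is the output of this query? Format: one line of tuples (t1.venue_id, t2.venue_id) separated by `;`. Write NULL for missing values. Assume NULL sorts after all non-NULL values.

RIGHT JOIN keeps every row from `bookings`; unmatched rows get NULL for `venues`'s columns.
Matching on t1.venue_id = t2.venue_id. A NULL in a compared column never satisfies the condition.
Matched pairs: 5; unmatched t2 rows kept: 1.

(8, 8); (8, 8); (8, 8); (8, 8); (8, 8); (NULL, NULL)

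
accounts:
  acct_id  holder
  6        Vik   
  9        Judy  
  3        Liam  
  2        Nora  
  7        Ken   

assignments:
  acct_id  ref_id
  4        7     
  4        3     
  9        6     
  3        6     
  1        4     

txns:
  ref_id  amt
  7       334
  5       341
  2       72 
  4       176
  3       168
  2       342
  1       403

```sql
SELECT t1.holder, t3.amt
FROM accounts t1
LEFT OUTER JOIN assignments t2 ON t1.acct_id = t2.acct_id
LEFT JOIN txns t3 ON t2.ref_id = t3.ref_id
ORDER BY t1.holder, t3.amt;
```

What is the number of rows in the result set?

5

Evaluate left to right. First `accounts t1 LEFT JOIN assignments t2` on acct_id: 5 row(s).
Then LEFT JOIN `txns t3` on ref_id: each of those 5 rows is kept; rows whose t2.ref_id has no match in t3 get NULL for t3's columns.
Result: 5 row(s).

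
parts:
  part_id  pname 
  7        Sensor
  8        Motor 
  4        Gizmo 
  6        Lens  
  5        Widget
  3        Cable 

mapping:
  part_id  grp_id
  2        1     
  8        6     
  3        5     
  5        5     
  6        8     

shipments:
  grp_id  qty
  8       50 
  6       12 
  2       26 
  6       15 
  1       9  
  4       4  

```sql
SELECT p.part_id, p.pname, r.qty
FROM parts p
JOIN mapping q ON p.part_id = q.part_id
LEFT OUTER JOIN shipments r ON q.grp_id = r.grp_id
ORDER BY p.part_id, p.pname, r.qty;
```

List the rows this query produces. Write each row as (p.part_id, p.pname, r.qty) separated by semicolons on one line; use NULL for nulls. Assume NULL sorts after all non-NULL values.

(3, Cable, NULL); (5, Widget, NULL); (6, Lens, 50); (8, Motor, 12); (8, Motor, 15)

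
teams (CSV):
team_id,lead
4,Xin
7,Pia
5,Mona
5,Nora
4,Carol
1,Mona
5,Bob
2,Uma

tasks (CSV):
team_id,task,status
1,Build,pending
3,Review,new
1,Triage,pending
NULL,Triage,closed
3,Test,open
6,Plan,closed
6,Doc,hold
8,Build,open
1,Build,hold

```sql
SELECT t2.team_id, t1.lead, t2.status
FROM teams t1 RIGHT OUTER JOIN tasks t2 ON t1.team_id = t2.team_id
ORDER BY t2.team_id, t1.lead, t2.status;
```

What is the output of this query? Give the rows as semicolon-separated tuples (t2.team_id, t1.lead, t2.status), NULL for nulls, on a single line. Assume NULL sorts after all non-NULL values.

(1, Mona, hold); (1, Mona, pending); (1, Mona, pending); (3, NULL, new); (3, NULL, open); (6, NULL, closed); (6, NULL, hold); (8, NULL, open); (NULL, NULL, closed)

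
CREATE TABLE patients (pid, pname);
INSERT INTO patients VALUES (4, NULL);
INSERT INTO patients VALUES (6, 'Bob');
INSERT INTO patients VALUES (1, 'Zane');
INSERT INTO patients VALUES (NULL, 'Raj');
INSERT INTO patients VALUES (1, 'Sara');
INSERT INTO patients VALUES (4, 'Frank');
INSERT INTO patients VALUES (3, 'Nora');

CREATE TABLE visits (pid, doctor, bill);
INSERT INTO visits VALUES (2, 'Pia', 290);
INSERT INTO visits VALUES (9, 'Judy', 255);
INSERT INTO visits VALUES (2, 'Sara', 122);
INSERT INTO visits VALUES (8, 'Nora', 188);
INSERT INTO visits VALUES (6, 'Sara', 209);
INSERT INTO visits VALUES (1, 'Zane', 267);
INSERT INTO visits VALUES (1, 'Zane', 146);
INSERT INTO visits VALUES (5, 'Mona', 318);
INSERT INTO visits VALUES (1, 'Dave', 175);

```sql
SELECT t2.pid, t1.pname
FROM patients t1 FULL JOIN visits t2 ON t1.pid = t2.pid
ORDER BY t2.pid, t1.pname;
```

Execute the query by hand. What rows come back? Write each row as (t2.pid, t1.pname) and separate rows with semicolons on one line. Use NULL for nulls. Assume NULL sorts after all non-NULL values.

FULL OUTER JOIN keeps every row from both sides; unmatched rows get NULL for the other side's columns.
Matching on t1.pid = t2.pid. A NULL in a compared column never satisfies the condition.
- t1 row (pid=4): no match → kept, t2 columns NULL.
- t1 row (pid=6): matches 1 t2 row(s) → 1 output row(s).
- t1 row (pid=1): matches 3 t2 row(s) → 3 output row(s).
- t1 row (pid=NULL): no match → kept, t2 columns NULL.
- t1 row (pid=1): matches 3 t2 row(s) → 3 output row(s).
- t1 row (pid=4): no match → kept, t2 columns NULL.
- t1 row (pid=3): no match → kept, t2 columns NULL.
- 5 t2 row(s) had no t1 match → kept, t1 columns NULL.

(1, Sara); (1, Sara); (1, Sara); (1, Zane); (1, Zane); (1, Zane); (2, NULL); (2, NULL); (5, NULL); (6, Bob); (8, NULL); (9, NULL); (NULL, Frank); (NULL, Nora); (NULL, Raj); (NULL, NULL)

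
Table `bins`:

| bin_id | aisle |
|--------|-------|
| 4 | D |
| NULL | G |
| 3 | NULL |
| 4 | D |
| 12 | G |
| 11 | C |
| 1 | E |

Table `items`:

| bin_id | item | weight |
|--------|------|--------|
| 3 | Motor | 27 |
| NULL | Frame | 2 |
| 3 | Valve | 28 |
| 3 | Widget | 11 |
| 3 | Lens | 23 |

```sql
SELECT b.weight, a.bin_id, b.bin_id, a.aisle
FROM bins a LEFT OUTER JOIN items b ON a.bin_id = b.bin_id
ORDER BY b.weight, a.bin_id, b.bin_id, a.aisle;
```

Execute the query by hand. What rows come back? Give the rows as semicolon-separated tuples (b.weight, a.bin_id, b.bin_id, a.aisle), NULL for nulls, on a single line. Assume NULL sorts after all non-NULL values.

(11, 3, 3, NULL); (23, 3, 3, NULL); (27, 3, 3, NULL); (28, 3, 3, NULL); (NULL, 1, NULL, E); (NULL, 4, NULL, D); (NULL, 4, NULL, D); (NULL, 11, NULL, C); (NULL, 12, NULL, G); (NULL, NULL, NULL, G)

LEFT JOIN keeps every row from `bins`; unmatched rows get NULL for `items`'s columns.
Matching on a.bin_id = b.bin_id. A NULL in a compared column never satisfies the condition.
- a row (bin_id=4): no match → kept, b columns NULL.
- a row (bin_id=NULL): no match → kept, b columns NULL.
- a row (bin_id=3): matches 4 b row(s) → 4 output row(s).
- a row (bin_id=4): no match → kept, b columns NULL.
- a row (bin_id=12): no match → kept, b columns NULL.
- a row (bin_id=11): no match → kept, b columns NULL.
- a row (bin_id=1): no match → kept, b columns NULL.
After projecting and ordering:
b.weight | a.bin_id | b.bin_id | a.aisle
11 | 3 | 3 | NULL
23 | 3 | 3 | NULL
27 | 3 | 3 | NULL
28 | 3 | 3 | NULL
NULL | 1 | NULL | E
NULL | 4 | NULL | D
NULL | 4 | NULL | D
NULL | 11 | NULL | C
NULL | 12 | NULL | G
NULL | NULL | NULL | G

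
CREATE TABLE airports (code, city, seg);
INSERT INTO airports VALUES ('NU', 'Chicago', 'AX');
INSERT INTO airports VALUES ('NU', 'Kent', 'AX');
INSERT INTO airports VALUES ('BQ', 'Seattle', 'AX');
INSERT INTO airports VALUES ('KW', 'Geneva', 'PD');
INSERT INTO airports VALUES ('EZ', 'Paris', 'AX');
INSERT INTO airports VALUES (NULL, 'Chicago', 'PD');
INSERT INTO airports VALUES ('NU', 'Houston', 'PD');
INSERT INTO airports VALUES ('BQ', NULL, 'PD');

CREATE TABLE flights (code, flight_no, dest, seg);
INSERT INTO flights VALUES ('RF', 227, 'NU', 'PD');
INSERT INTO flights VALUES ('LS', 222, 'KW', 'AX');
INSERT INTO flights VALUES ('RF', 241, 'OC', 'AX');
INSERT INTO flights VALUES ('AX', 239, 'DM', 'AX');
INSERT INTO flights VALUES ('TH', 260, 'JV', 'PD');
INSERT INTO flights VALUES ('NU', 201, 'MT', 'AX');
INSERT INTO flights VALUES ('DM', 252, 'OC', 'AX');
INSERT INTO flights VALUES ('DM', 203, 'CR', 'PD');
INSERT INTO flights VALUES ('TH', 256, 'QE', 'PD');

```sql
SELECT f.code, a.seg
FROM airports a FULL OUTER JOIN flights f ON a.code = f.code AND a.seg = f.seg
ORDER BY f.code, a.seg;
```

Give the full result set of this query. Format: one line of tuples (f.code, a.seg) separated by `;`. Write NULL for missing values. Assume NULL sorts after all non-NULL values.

FULL OUTER JOIN keeps every row from both sides; unmatched rows get NULL for the other side's columns.
Matching on a.code = f.code AND a.seg = f.seg. A NULL in a compared column never satisfies the condition.
Matched pairs: 2; unmatched a rows kept: 6; unmatched f rows kept: 8.

(AX, NULL); (DM, NULL); (DM, NULL); (LS, NULL); (NU, AX); (NU, AX); (RF, NULL); (RF, NULL); (TH, NULL); (TH, NULL); (NULL, AX); (NULL, AX); (NULL, PD); (NULL, PD); (NULL, PD); (NULL, PD)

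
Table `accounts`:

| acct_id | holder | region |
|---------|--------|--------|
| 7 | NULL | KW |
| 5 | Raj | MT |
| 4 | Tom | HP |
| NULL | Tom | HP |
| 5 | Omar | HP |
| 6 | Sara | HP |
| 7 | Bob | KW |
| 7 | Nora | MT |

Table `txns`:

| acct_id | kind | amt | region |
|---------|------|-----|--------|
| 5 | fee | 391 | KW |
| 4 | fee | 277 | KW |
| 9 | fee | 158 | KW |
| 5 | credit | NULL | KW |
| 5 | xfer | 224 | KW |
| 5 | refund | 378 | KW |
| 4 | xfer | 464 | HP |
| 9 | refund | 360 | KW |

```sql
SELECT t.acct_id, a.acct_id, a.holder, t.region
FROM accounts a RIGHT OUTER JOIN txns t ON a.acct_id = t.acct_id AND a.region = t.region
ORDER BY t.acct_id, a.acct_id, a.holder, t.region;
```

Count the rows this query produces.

RIGHT JOIN keeps every row from `txns`; unmatched rows get NULL for `accounts`'s columns.
Matching on a.acct_id = t.acct_id AND a.region = t.region. A NULL in a compared column never satisfies the condition.
Matched pairs: 1; unmatched t rows kept: 7.
Total: 1 matched + 7 padded = 8 rows.

8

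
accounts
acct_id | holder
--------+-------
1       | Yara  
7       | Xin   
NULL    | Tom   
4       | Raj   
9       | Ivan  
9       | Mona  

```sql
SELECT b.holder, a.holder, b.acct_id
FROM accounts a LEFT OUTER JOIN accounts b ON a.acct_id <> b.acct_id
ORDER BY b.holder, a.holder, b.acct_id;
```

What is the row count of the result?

19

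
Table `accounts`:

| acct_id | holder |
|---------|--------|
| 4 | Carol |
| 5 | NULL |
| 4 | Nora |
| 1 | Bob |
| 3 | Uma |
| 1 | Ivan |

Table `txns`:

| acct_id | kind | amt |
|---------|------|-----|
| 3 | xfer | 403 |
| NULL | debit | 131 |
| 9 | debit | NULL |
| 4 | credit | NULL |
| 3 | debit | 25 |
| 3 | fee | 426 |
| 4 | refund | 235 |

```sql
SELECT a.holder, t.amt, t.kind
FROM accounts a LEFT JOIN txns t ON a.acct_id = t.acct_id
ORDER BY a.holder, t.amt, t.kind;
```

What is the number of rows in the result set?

10

LEFT JOIN keeps every row from `accounts`; unmatched rows get NULL for `txns`'s columns.
Matching on a.acct_id = t.acct_id. A NULL in a compared column never satisfies the condition.
- acct_id=4: 2 matching t row(s), so 2 row(s) emitted.
- acct_id=5: no t row matches, row kept with t columns NULL.
- acct_id=4: 2 matching t row(s), so 2 row(s) emitted.
- acct_id=1: no t row matches, row kept with t columns NULL.
- acct_id=3: 3 matching t row(s), so 3 row(s) emitted.
- acct_id=1: no t row matches, row kept with t columns NULL.
Total: 7 matched + 3 padded = 10 rows.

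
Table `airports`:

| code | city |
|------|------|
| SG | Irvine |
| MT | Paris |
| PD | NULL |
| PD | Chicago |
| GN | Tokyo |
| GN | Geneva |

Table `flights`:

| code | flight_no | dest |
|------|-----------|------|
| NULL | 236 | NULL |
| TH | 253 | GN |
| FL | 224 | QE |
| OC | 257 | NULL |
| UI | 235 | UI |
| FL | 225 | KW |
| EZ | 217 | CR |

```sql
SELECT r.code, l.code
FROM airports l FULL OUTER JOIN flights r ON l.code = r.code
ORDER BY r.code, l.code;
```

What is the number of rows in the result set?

13

FULL OUTER JOIN keeps every row from both sides; unmatched rows get NULL for the other side's columns.
Matching on l.code = r.code. A NULL in a compared column never satisfies the condition.
Matched pairs: 0; unmatched l rows kept: 6; unmatched r rows kept: 7.
Total: 0 matched + 13 padded = 13 rows.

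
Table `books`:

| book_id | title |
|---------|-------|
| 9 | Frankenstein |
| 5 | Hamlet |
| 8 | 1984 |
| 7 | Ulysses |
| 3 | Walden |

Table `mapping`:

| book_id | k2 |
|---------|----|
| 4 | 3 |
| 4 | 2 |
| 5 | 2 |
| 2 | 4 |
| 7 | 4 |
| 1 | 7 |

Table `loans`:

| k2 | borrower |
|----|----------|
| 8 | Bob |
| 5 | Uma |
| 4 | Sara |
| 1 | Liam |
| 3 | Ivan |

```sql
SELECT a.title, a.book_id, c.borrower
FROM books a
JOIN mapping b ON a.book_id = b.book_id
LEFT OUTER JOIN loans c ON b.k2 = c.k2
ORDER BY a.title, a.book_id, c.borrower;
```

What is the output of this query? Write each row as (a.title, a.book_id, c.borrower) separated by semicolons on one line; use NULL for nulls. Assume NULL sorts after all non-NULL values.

(Hamlet, 5, NULL); (Ulysses, 7, Sara)

Step 1 — a INNER JOIN b on book_id → 2 row(s).
Then LEFT JOIN `loans c` on k2: each of those 2 rows is kept; rows whose b.k2 has no match in c get NULL for c's columns.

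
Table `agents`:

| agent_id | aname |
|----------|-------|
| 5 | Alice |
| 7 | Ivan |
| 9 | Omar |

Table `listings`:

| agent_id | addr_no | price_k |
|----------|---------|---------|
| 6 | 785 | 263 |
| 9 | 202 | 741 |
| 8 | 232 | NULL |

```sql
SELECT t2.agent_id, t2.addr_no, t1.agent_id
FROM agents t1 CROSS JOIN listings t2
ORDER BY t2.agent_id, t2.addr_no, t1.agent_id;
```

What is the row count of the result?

9

CROSS JOIN pairs every row of `agents` with every row of `listings`: 3 × 3 = 9 rows.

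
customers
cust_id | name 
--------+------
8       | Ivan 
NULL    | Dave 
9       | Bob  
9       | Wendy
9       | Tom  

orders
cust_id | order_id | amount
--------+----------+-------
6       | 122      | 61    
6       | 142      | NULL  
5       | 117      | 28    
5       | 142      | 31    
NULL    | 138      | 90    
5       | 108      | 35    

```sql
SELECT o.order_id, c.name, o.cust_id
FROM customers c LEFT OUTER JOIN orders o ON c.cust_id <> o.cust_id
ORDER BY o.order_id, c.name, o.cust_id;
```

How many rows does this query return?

21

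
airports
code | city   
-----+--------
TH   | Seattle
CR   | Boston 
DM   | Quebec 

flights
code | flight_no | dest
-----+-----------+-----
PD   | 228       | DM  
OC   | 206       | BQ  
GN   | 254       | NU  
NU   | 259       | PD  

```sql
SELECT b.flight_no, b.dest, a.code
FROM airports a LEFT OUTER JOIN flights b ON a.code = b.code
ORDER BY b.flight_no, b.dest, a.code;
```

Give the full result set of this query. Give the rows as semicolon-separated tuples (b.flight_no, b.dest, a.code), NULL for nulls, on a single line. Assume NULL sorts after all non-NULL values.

LEFT JOIN keeps every row from `airports`; unmatched rows get NULL for `flights`'s columns.
Matching on a.code = b.code.
Matched pairs: 0; unmatched a rows kept: 3.

(NULL, NULL, CR); (NULL, NULL, DM); (NULL, NULL, TH)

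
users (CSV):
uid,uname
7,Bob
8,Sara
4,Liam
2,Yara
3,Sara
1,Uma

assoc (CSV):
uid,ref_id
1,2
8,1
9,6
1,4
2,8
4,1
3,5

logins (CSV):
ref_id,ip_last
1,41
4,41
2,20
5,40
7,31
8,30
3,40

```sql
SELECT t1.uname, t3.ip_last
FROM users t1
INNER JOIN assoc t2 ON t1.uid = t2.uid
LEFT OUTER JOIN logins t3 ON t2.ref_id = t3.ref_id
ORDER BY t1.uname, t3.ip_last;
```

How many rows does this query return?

6

Step 1 — t1 INNER JOIN t2 on uid → 6 row(s).
Then LEFT JOIN `logins t3` on ref_id: each of those 6 rows is kept; rows whose t2.ref_id has no match in t3 get NULL for t3's columns.
Result: 6 row(s).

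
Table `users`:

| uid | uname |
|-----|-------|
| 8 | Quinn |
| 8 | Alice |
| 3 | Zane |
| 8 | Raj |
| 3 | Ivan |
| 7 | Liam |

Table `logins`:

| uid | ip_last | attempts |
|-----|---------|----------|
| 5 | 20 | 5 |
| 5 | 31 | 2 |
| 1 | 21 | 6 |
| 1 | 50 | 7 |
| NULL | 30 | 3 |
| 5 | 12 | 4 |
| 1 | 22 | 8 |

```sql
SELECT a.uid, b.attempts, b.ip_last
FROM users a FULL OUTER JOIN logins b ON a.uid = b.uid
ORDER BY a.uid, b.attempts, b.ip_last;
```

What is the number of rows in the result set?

13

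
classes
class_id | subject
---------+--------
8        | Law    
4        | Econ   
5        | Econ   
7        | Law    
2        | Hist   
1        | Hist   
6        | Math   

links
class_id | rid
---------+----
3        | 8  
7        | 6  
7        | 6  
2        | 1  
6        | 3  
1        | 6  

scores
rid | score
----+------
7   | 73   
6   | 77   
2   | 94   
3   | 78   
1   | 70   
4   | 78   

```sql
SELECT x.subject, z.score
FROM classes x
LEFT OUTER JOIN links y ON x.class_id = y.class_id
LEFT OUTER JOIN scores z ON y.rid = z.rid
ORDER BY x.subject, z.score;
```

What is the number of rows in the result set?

Joins associate left-to-right: classes LEFT JOIN links on class_id gives 8 intermediate row(s).
Then LEFT JOIN `scores z` on rid: each of those 8 rows is kept; rows whose y.rid has no match in z get NULL for z's columns.
Result: 8 row(s).

8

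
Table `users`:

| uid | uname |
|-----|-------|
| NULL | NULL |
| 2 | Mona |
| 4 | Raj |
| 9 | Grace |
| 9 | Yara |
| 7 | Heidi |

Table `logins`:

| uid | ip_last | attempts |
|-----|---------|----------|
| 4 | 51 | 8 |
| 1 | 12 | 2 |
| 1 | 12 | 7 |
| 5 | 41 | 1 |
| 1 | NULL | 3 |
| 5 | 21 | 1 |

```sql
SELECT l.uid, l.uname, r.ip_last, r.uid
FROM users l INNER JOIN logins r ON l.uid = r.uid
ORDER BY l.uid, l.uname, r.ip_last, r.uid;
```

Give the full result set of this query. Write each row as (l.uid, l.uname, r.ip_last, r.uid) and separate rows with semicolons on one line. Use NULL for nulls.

(4, Raj, 51, 4)

INNER JOIN keeps only pairs where the ON condition holds.
Matching on l.uid = r.uid. A NULL in a compared column never satisfies the condition.
- uid=NULL: no matching r row, dropped.
- uid=2: no matching r row, dropped.
- uid=4: 1 matching r row(s), so 1 row(s) emitted.
- uid=9: no matching r row, dropped.
- uid=9: no matching r row, dropped.
- uid=7: no matching r row, dropped.
After projecting and ordering:
l.uid | l.uname | r.ip_last | r.uid
4 | Raj | 51 | 4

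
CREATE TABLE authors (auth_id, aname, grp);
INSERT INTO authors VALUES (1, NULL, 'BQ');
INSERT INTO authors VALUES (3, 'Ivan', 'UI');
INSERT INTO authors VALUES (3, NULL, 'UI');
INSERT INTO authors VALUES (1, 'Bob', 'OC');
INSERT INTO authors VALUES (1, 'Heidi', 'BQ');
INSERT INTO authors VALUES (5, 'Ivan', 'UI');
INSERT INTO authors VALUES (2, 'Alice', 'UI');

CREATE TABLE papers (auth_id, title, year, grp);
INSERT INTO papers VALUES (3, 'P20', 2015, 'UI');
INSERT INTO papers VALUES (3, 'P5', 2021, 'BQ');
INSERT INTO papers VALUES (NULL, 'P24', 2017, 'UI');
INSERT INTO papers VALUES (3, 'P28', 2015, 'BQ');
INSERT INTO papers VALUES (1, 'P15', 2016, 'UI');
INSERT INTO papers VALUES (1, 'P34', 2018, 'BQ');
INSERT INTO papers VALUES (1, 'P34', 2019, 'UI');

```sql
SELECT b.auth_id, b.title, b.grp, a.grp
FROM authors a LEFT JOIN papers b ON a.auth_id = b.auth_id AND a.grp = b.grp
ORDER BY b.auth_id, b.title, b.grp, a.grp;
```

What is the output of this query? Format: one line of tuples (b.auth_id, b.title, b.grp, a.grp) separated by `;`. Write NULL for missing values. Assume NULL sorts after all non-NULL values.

(1, P34, BQ, BQ); (1, P34, BQ, BQ); (3, P20, UI, UI); (3, P20, UI, UI); (NULL, NULL, NULL, OC); (NULL, NULL, NULL, UI); (NULL, NULL, NULL, UI)

LEFT JOIN keeps every row from `authors`; unmatched rows get NULL for `papers`'s columns.
Matching on a.auth_id = b.auth_id AND a.grp = b.grp. A NULL in a compared column never satisfies the condition.
- auth_id=1, grp=BQ: 1 matching b row(s), so 1 row(s) emitted.
- auth_id=3, grp=UI: 1 matching b row(s), so 1 row(s) emitted.
- auth_id=3, grp=UI: 1 matching b row(s), so 1 row(s) emitted.
- auth_id=1, grp=OC: no b row matches, row kept with b columns NULL.
- auth_id=1, grp=BQ: 1 matching b row(s), so 1 row(s) emitted.
- auth_id=5, grp=UI: no b row matches, row kept with b columns NULL.
- auth_id=2, grp=UI: no b row matches, row kept with b columns NULL.
After projecting and ordering:
b.auth_id | b.title | b.grp | a.grp
1 | P34 | BQ | BQ
1 | P34 | BQ | BQ
3 | P20 | UI | UI
3 | P20 | UI | UI
NULL | NULL | NULL | OC
NULL | NULL | NULL | UI
NULL | NULL | NULL | UI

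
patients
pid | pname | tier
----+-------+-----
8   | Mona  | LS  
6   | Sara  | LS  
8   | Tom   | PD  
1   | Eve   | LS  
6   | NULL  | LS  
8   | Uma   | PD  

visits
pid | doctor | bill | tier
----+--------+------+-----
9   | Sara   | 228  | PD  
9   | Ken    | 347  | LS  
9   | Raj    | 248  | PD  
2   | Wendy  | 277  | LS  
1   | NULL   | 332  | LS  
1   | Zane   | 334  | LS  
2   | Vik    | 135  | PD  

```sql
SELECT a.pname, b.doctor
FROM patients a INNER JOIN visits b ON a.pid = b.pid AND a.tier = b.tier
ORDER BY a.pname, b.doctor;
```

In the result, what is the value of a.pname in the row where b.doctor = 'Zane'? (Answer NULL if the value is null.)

INNER JOIN keeps only pairs where the ON condition holds.
Matching on a.pid = b.pid AND a.tier = b.tier.
Matched pairs: 2.

Eve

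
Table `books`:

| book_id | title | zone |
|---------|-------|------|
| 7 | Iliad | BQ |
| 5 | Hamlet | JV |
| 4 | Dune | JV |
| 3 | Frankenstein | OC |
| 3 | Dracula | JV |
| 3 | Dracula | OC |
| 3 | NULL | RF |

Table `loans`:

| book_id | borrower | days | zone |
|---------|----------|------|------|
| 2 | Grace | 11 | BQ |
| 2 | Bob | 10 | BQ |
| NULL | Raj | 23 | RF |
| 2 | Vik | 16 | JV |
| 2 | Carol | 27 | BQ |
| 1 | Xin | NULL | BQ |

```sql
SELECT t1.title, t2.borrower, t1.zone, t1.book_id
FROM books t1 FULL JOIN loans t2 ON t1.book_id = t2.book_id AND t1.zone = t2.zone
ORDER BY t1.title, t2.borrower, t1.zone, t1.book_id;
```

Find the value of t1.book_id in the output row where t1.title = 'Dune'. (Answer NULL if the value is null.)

4

FULL OUTER JOIN keeps every row from both sides; unmatched rows get NULL for the other side's columns.
Matching on t1.book_id = t2.book_id AND t1.zone = t2.zone. A NULL in a compared column never satisfies the condition.
- t1 row (book_id=7, zone=BQ): no match → kept, t2 columns NULL.
- t1 row (book_id=5, zone=JV): no match → kept, t2 columns NULL.
- t1 row (book_id=4, zone=JV): no match → kept, t2 columns NULL.
- t1 row (book_id=3, zone=OC): no match → kept, t2 columns NULL.
- t1 row (book_id=3, zone=JV): no match → kept, t2 columns NULL.
- t1 row (book_id=3, zone=OC): no match → kept, t2 columns NULL.
- t1 row (book_id=3, zone=RF): no match → kept, t2 columns NULL.
- plus 6 unmatched t2 row(s), each kept with NULL t1 columns.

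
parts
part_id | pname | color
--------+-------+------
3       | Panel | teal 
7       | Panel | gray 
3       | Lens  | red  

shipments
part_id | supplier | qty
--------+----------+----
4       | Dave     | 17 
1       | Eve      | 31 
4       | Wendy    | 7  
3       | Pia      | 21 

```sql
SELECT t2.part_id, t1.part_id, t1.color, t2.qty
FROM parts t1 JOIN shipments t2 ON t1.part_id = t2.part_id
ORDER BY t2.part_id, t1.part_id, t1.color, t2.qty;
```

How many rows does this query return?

2

INNER JOIN keeps only pairs where the ON condition holds.
Matching on t1.part_id = t2.part_id.
- t1 (part_id=3) pairs with 1 row(s) of t2.
- t1 (part_id=7) has no partner → excluded.
- t1 (part_id=3) pairs with 1 row(s) of t2.
Total: 2 rows.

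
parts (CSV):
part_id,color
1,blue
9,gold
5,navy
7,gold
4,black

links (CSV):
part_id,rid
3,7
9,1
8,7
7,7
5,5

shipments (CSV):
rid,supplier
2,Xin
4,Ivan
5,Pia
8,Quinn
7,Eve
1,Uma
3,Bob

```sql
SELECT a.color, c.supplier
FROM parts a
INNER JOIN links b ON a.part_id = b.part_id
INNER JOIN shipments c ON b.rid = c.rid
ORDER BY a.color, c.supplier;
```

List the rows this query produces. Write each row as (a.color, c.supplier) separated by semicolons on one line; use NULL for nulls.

Step 1 — a INNER JOIN b on part_id → 3 row(s).
Then INNER JOIN `shipments c` on rid: keep only rows whose b.rid appears in c.

(gold, Eve); (gold, Uma); (navy, Pia)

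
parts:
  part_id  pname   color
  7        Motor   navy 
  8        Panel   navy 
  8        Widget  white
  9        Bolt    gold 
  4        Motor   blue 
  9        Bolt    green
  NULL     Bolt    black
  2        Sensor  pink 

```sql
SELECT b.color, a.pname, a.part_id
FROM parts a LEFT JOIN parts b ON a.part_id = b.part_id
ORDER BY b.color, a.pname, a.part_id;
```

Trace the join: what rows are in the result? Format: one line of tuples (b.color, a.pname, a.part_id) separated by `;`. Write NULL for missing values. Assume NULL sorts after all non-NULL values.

(blue, Motor, 4); (gold, Bolt, 9); (gold, Bolt, 9); (green, Bolt, 9); (green, Bolt, 9); (navy, Motor, 7); (navy, Panel, 8); (navy, Widget, 8); (pink, Sensor, 2); (white, Panel, 8); (white, Widget, 8); (NULL, Bolt, NULL)

LEFT JOIN keeps every row from `parts a`; unmatched rows get NULL for `parts b`'s columns.
Matching on a.part_id = b.part_id. A NULL in a compared column never satisfies the condition.
Matched pairs: 11; unmatched a rows kept: 1.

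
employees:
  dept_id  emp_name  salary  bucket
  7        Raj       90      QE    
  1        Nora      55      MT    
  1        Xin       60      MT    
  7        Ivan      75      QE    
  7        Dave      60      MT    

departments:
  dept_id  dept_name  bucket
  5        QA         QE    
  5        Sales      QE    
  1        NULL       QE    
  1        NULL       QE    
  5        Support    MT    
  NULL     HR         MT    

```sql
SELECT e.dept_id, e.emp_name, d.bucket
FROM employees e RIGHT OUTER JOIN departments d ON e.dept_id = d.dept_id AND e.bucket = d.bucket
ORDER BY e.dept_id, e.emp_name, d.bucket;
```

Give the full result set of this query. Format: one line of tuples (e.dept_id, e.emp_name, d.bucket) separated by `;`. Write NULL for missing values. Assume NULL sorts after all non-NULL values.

(NULL, NULL, MT); (NULL, NULL, MT); (NULL, NULL, QE); (NULL, NULL, QE); (NULL, NULL, QE); (NULL, NULL, QE)

RIGHT JOIN keeps every row from `departments`; unmatched rows get NULL for `employees`'s columns.
Matching on e.dept_id = d.dept_id AND e.bucket = d.bucket. A NULL in a compared column never satisfies the condition.
- e row (dept_id=7, bucket=QE): no match.
- e row (dept_id=1, bucket=MT): no match.
- e row (dept_id=1, bucket=MT): no match.
- e row (dept_id=7, bucket=QE): no match.
- e row (dept_id=7, bucket=MT): no match.
- plus 6 unmatched d row(s), each kept with NULL e columns.
After projecting and ordering:
e.dept_id | e.emp_name | d.bucket
NULL | NULL | MT
NULL | NULL | MT
NULL | NULL | QE
NULL | NULL | QE
NULL | NULL | QE
NULL | NULL | QE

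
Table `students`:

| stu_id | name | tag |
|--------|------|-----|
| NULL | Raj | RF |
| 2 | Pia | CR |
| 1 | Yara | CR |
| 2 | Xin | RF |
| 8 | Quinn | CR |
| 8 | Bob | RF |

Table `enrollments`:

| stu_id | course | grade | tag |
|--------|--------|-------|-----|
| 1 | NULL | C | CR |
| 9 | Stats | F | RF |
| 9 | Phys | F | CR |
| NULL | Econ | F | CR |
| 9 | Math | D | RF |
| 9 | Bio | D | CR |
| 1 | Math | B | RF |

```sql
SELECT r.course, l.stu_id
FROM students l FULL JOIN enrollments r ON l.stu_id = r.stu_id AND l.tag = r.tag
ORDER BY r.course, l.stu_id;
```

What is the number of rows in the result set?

12

FULL OUTER JOIN keeps every row from both sides; unmatched rows get NULL for the other side's columns.
Matching on l.stu_id = r.stu_id AND l.tag = r.tag. A NULL in a compared column never satisfies the condition.
- l (stu_id=NULL, tag=RF) has no partner → padded with NULL.
- l (stu_id=2, tag=CR) has no partner → padded with NULL.
- l (stu_id=1, tag=CR) pairs with 1 row(s) of r.
- l (stu_id=2, tag=RF) has no partner → padded with NULL.
- l (stu_id=8, tag=CR) has no partner → padded with NULL.
- l (stu_id=8, tag=RF) has no partner → padded with NULL.
- 6 row(s) from r found no l partner → padded with NULL.
Total: 1 matched + 11 padded = 12 rows.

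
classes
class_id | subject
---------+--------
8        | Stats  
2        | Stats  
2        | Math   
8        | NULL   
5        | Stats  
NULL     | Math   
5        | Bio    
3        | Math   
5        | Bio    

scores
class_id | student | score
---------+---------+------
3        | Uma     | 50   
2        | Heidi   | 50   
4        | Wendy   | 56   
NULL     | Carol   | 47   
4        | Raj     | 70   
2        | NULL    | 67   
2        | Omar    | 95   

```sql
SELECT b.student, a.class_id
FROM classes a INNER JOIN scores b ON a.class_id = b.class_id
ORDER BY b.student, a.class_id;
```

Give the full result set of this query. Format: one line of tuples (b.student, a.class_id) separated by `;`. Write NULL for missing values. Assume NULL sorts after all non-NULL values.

INNER JOIN keeps only pairs where the ON condition holds.
Matching on a.class_id = b.class_id. A NULL in a compared column never satisfies the condition.
Matched pairs: 7.

(Heidi, 2); (Heidi, 2); (Omar, 2); (Omar, 2); (Uma, 3); (NULL, 2); (NULL, 2)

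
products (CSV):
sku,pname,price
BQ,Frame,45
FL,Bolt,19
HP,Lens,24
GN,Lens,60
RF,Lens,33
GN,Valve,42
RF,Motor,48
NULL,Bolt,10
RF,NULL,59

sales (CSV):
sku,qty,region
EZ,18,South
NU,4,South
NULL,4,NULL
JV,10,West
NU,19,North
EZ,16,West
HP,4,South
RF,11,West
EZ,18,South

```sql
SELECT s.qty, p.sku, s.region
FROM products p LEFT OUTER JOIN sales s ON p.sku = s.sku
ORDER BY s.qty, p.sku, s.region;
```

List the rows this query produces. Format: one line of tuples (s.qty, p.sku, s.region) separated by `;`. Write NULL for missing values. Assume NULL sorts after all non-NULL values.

(4, HP, South); (11, RF, West); (11, RF, West); (11, RF, West); (NULL, BQ, NULL); (NULL, FL, NULL); (NULL, GN, NULL); (NULL, GN, NULL); (NULL, NULL, NULL)

LEFT JOIN keeps every row from `products`; unmatched rows get NULL for `sales`'s columns.
Matching on p.sku = s.sku. A NULL in a compared column never satisfies the condition.
- p (sku=BQ) has no partner → padded with NULL.
- p (sku=FL) has no partner → padded with NULL.
- p (sku=HP) pairs with 1 row(s) of s.
- p (sku=GN) has no partner → padded with NULL.
- p (sku=RF) pairs with 1 row(s) of s.
- p (sku=GN) has no partner → padded with NULL.
- p (sku=RF) pairs with 1 row(s) of s.
- p (sku=NULL) has no partner → padded with NULL.
- p (sku=RF) pairs with 1 row(s) of s.
After projecting and ordering:
s.qty | p.sku | s.region
4 | HP | South
11 | RF | West
11 | RF | West
11 | RF | West
NULL | BQ | NULL
NULL | FL | NULL
NULL | GN | NULL
NULL | GN | NULL
NULL | NULL | NULL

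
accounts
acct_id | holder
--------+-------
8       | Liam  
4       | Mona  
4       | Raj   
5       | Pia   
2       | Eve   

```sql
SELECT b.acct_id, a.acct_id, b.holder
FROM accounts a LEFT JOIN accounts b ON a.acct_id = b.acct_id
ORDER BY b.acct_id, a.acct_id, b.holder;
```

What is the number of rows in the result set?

LEFT JOIN keeps every row from `accounts a`; unmatched rows get NULL for `accounts b`'s columns.
Matching on a.acct_id = b.acct_id.
- a row (acct_id=8): matches 1 b row(s) → 1 output row(s).
- a row (acct_id=4): matches 2 b row(s) → 2 output row(s).
- a row (acct_id=4): matches 2 b row(s) → 2 output row(s).
- a row (acct_id=5): matches 1 b row(s) → 1 output row(s).
- a row (acct_id=2): matches 1 b row(s) → 1 output row(s).
Total: 7 rows.

7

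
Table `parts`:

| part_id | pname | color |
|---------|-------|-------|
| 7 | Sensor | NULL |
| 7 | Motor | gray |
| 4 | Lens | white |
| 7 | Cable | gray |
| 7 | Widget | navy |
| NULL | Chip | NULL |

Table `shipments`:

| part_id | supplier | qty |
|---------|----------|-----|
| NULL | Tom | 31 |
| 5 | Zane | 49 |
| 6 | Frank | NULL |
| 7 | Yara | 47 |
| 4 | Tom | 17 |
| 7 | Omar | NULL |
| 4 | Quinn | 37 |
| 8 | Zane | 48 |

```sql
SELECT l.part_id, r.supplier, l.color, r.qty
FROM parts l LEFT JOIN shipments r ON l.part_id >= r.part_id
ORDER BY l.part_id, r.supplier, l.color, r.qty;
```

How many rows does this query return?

27

LEFT JOIN keeps every row from `parts`; unmatched rows get NULL for `shipments`'s columns.
Matching on l.part_id >= r.part_id. A NULL in a compared column never satisfies the condition.
- l[0] part_id=7 → 6 match(es) in r → 6 row(s).
- l[1] part_id=7 → 6 match(es) in r → 6 row(s).
- l[2] part_id=4 → 2 match(es) in r → 2 row(s).
- l[3] part_id=7 → 6 match(es) in r → 6 row(s).
- l[4] part_id=7 → 6 match(es) in r → 6 row(s).
- l[5] part_id=NULL → no match; kept with NULLs on the r side.
Total: 26 matched + 1 padded = 27 rows.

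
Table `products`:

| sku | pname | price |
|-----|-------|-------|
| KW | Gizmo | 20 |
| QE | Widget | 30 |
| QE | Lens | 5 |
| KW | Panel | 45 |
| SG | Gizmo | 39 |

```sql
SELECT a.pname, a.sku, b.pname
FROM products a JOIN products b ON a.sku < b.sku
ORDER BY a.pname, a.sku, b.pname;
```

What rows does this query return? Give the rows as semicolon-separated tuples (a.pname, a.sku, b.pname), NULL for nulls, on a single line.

INNER JOIN keeps only pairs where the ON condition holds.
Matching on a.sku < b.sku.
- a row (sku=KW): matches 3 b row(s) → 3 output row(s).
- a row (sku=QE): matches 1 b row(s) → 1 output row(s).
- a row (sku=QE): matches 1 b row(s) → 1 output row(s).
- a row (sku=KW): matches 3 b row(s) → 3 output row(s).
- a row (sku=SG): no match → dropped.
After projecting and ordering:
a.pname | a.sku | b.pname
Gizmo | KW | Gizmo
Gizmo | KW | Lens
Gizmo | KW | Widget
Lens | QE | Gizmo
Panel | KW | Gizmo
Panel | KW | Lens
Panel | KW | Widget
Widget | QE | Gizmo

(Gizmo, KW, Gizmo); (Gizmo, KW, Lens); (Gizmo, KW, Widget); (Lens, QE, Gizmo); (Panel, KW, Gizmo); (Panel, KW, Lens); (Panel, KW, Widget); (Widget, QE, Gizmo)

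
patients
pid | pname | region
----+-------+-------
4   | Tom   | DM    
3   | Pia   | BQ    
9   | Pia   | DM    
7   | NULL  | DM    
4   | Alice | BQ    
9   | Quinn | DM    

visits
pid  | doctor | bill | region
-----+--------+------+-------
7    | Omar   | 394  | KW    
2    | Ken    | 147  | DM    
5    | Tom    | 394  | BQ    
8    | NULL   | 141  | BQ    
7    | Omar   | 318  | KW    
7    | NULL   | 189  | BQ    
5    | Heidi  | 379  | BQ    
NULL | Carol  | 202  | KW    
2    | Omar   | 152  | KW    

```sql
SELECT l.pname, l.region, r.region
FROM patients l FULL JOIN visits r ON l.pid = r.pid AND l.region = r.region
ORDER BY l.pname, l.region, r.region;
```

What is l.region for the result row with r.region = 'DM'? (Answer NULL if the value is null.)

NULL

FULL OUTER JOIN keeps every row from both sides; unmatched rows get NULL for the other side's columns.
Matching on l.pid = r.pid AND l.region = r.region. A NULL in a compared column never satisfies the condition.
- pid=4, region=DM: no r row matches, row kept with r columns NULL.
- pid=3, region=BQ: no r row matches, row kept with r columns NULL.
- pid=9, region=DM: no r row matches, row kept with r columns NULL.
- pid=7, region=DM: no r row matches, row kept with r columns NULL.
- pid=4, region=BQ: no r row matches, row kept with r columns NULL.
- pid=9, region=DM: no r row matches, row kept with r columns NULL.
- plus 9 unmatched r row(s), each kept with NULL l columns.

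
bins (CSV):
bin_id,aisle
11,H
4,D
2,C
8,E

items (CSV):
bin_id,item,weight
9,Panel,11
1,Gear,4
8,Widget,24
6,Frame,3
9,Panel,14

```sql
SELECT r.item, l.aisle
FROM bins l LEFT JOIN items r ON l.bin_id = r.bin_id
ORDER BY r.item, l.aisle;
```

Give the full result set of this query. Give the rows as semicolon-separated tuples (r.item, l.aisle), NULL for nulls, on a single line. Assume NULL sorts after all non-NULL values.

LEFT JOIN keeps every row from `bins`; unmatched rows get NULL for `items`'s columns.
Matching on l.bin_id = r.bin_id.
- bin_id=11: no r row matches, row kept with r columns NULL.
- bin_id=4: no r row matches, row kept with r columns NULL.
- bin_id=2: no r row matches, row kept with r columns NULL.
- bin_id=8: 1 matching r row(s), so 1 row(s) emitted.
After projecting and ordering:
r.item | l.aisle
Widget | E
NULL | C
NULL | D
NULL | H

(Widget, E); (NULL, C); (NULL, D); (NULL, H)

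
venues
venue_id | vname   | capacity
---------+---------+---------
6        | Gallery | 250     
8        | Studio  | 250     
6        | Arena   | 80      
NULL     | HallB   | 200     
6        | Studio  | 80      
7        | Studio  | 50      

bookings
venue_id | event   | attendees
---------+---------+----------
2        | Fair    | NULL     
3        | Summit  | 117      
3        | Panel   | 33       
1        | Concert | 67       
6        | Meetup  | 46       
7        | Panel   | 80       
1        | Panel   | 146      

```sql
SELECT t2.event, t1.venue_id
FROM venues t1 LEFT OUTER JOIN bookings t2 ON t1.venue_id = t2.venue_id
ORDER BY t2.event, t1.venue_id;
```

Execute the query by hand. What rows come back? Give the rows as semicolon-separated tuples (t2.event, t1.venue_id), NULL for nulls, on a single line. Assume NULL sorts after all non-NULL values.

LEFT JOIN keeps every row from `venues`; unmatched rows get NULL for `bookings`'s columns.
Matching on t1.venue_id = t2.venue_id. A NULL in a compared column never satisfies the condition.
- t1 row (venue_id=6): matches 1 t2 row(s) → 1 output row(s).
- t1 row (venue_id=8): no match → kept, t2 columns NULL.
- t1 row (venue_id=6): matches 1 t2 row(s) → 1 output row(s).
- t1 row (venue_id=NULL): no match → kept, t2 columns NULL.
- t1 row (venue_id=6): matches 1 t2 row(s) → 1 output row(s).
- t1 row (venue_id=7): matches 1 t2 row(s) → 1 output row(s).
After projecting and ordering:
t2.event | t1.venue_id
Meetup | 6
Meetup | 6
Meetup | 6
Panel | 7
NULL | 8
NULL | NULL

(Meetup, 6); (Meetup, 6); (Meetup, 6); (Panel, 7); (NULL, 8); (NULL, NULL)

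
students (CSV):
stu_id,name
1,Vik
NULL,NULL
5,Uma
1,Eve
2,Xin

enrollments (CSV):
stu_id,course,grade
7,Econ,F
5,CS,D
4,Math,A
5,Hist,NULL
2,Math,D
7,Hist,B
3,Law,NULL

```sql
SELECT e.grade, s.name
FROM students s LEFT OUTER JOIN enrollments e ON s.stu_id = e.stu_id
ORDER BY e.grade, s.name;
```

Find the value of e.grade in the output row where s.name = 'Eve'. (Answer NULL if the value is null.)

NULL

LEFT JOIN keeps every row from `students`; unmatched rows get NULL for `enrollments`'s columns.
Matching on s.stu_id = e.stu_id. A NULL in a compared column never satisfies the condition.
- stu_id=1: no e row matches, row kept with e columns NULL.
- stu_id=NULL: no e row matches, row kept with e columns NULL.
- stu_id=5: 2 matching e row(s), so 2 row(s) emitted.
- stu_id=1: no e row matches, row kept with e columns NULL.
- stu_id=2: 1 matching e row(s), so 1 row(s) emitted.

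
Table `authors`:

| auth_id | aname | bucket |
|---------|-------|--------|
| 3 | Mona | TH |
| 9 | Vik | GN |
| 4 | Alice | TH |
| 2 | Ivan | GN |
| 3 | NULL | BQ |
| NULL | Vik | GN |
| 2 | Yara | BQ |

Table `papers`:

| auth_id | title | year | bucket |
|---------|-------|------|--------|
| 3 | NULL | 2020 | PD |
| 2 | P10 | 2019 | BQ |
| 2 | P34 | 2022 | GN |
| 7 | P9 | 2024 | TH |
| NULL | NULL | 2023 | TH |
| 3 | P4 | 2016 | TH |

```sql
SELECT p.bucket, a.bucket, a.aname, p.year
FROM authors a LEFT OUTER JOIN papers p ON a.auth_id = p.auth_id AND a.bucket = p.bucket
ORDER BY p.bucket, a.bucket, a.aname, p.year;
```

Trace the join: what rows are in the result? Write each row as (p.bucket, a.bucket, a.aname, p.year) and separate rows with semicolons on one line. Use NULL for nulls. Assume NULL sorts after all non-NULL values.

(BQ, BQ, Yara, 2019); (GN, GN, Ivan, 2022); (TH, TH, Mona, 2016); (NULL, BQ, NULL, NULL); (NULL, GN, Vik, NULL); (NULL, GN, Vik, NULL); (NULL, TH, Alice, NULL)

LEFT JOIN keeps every row from `authors`; unmatched rows get NULL for `papers`'s columns.
Matching on a.auth_id = p.auth_id AND a.bucket = p.bucket. A NULL in a compared column never satisfies the condition.
Matched pairs: 3; unmatched a rows kept: 4.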